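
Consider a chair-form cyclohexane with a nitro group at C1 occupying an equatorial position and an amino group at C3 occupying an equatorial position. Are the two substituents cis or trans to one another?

cis

C1 and C3 have the same parity, so their axial bonds point in the same direction.
With same-parity carbons, two substituents on the same face are both axial or both equatorial; opposite faces give one of each.
Here the groups are equatorial/equatorial → same face → cis.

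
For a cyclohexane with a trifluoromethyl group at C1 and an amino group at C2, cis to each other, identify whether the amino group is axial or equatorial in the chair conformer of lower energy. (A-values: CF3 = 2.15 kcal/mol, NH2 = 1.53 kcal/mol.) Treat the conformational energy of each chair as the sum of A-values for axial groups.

axial

C1 and C2 have opposite parity, so for the cis isomer the two substituents are one axial and one equatorial in each chair.
Chair I (trifluoromethyl axial, amino equatorial): E = 2.15 kcal/mol.
Chair II (trifluoromethyl equatorial, amino axial): E = 1.53 kcal/mol.
Chair II is the more stable (lower-energy) conformer, and in that chair the amino group is axial.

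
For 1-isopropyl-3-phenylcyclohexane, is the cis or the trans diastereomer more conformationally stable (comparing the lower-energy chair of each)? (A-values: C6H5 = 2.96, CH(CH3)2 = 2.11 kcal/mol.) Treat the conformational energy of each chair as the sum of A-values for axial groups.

At 1,3 positions (parity same): cis → (e,e or a,a); trans → (a,e or e,a).
Best chair for cis: E = 0.00 kcal/mol; best chair for trans: E = 2.11 kcal/mol.
The cis isomer is lower by 2.11 kcal/mol.

cis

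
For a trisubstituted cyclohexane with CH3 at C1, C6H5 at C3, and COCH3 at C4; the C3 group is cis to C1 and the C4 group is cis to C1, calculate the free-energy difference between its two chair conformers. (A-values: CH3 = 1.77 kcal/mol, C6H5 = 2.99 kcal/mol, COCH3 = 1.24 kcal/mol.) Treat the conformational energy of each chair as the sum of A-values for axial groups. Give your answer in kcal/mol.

Chair I (methyl axial, phenyl axial, acetyl equatorial): E = 4.76 kcal/mol.
Chair II (methyl equatorial, phenyl equatorial, acetyl axial): E = 1.24 kcal/mol.
ΔE = 4.76 − 1.24 = 3.52 kcal/mol; chair II is more stable.

3.52 kcal/mol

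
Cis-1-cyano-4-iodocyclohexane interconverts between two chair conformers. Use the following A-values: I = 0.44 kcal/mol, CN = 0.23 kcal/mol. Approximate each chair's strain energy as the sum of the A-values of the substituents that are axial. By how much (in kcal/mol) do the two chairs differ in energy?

C1 and C4 have opposite parity, so for the cis isomer the two substituents are one axial and one equatorial in each chair.
Chair I (iodo axial, cyano equatorial): E = 0.44 kcal/mol.
Chair II (iodo equatorial, cyano axial): E = 0.23 kcal/mol.
ΔE = 0.44 − 0.23 = 0.21 kcal/mol; chair II is more stable.

0.21 kcal/mol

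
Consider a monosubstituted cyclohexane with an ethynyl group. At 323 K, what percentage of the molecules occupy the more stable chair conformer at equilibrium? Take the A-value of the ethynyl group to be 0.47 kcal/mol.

One chair has the ethynyl group axial (E = 0.47 kcal/mol) and the other has it equatorial (E = 0).
ΔG = 0.47 kcal/mol between the two chairs.
K = exp(ΔG/RT) with R = 1.987×10⁻³ kcal mol⁻¹ K⁻¹ and T = 323 K gives K ≈ 2.08.
Fraction in the lower-energy chair = K/(K+1) = 67.5%.

67.5%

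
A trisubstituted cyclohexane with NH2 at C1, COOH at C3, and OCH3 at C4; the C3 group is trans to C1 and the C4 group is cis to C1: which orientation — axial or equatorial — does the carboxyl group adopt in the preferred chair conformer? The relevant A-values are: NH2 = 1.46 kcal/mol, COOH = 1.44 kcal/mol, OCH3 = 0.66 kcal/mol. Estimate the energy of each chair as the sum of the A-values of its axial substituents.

Chair I (amino axial, carboxyl equatorial, methoxy equatorial): E = 1.46 kcal/mol.
Chair II (amino equatorial, carboxyl axial, methoxy axial): E = 2.10 kcal/mol.
Chair I is the more stable (lower-energy) conformer, and in that chair the carboxyl group is equatorial.

equatorial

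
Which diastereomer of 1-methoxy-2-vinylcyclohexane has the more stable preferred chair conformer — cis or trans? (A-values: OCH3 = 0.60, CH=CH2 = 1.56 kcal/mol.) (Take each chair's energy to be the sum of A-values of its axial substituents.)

trans

At 1,2 positions (parity opposite): cis → (a,e or e,a); trans → (e,e or a,a).
Best chair for cis: E = 0.60 kcal/mol; best chair for trans: E = 0.00 kcal/mol.
The trans isomer is lower by 0.60 kcal/mol.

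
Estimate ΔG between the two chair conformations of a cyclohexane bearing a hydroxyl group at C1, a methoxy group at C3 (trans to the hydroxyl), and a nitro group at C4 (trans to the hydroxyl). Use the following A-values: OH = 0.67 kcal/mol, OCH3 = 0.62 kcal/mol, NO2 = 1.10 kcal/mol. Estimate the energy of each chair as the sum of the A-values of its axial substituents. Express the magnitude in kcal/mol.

1.15 kcal/mol

Chair I (hydroxyl axial, methoxy equatorial, nitro axial): E = 1.77 kcal/mol.
Chair II (hydroxyl equatorial, methoxy axial, nitro equatorial): E = 0.62 kcal/mol.
ΔE = 1.77 − 0.62 = 1.15 kcal/mol; chair II is more stable.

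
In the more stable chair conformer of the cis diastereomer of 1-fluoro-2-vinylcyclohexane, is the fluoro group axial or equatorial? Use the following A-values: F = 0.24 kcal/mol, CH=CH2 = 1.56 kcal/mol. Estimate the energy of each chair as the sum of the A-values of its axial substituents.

C1 and C2 have opposite parity, so for the cis isomer the two substituents are one axial and one equatorial in each chair.
Chair I (fluoro axial, vinyl equatorial): E = 0.24 kcal/mol.
Chair II (fluoro equatorial, vinyl axial): E = 1.56 kcal/mol.
Chair I is the more stable (lower-energy) conformer, and in that chair the fluoro group is axial.

axial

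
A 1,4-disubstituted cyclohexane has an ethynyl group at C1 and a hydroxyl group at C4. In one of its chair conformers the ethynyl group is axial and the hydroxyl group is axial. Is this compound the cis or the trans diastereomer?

trans

C1 and C4 have opposite parity, so their axial bonds point in opposite directions.
With opposite-parity carbons, two substituents on the same face are one axial and one equatorial; opposite faces give both axial or both equatorial.
Here the groups are axial/axial → opposite face → trans.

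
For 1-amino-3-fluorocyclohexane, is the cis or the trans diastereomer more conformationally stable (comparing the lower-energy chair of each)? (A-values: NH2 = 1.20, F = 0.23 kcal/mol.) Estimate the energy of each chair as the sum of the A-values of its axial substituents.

At 1,3 positions (parity same): cis → (e,e or a,a); trans → (a,e or e,a).
Best chair for cis: E = 0.00 kcal/mol; best chair for trans: E = 0.23 kcal/mol.
The cis isomer is lower by 0.23 kcal/mol.

cis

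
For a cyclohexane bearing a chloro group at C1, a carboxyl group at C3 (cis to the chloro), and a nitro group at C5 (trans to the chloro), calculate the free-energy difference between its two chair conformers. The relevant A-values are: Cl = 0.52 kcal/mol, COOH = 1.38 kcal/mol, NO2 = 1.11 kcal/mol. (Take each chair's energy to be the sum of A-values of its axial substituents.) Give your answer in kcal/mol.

Chair I (chloro axial, carboxyl axial, nitro equatorial): E = 1.90 kcal/mol.
Chair II (chloro equatorial, carboxyl equatorial, nitro axial): E = 1.11 kcal/mol.
ΔE = 1.90 − 1.11 = 0.79 kcal/mol; chair II is more stable.

0.79 kcal/mol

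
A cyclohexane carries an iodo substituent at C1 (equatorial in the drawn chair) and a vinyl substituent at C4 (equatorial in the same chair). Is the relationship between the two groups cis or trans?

C1 and C4 have opposite parity, so their axial bonds point in opposite directions.
With opposite-parity carbons, two substituents on the same face are one axial and one equatorial; opposite faces give both axial or both equatorial.
Here the groups are equatorial/equatorial → opposite face → trans.

trans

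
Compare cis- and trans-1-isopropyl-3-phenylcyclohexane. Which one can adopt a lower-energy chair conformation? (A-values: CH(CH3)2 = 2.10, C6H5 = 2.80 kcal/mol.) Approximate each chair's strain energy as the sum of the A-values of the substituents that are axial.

cis

At 1,3 positions (parity same): cis → (e,e or a,a); trans → (a,e or e,a).
Best chair for cis: E = 0.00 kcal/mol; best chair for trans: E = 2.10 kcal/mol.
The cis isomer is lower by 2.10 kcal/mol.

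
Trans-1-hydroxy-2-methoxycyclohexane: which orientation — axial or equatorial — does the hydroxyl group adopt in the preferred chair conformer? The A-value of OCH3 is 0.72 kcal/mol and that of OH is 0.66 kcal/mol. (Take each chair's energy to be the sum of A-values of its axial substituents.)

C1 and C2 have opposite parity, so for the trans isomer the two substituents are e,e in one chair and a,a in the other.
Chair I (methoxy axial, hydroxyl axial): E = 1.38 kcal/mol.
Chair II (methoxy equatorial, hydroxyl equatorial): E = 0.00 kcal/mol.
Chair II is the more stable (lower-energy) conformer, and in that chair the hydroxyl group is equatorial.

equatorial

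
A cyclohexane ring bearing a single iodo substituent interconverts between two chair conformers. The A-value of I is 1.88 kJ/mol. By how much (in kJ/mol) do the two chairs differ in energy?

1.88 kJ/mol

A monosubstituted cyclohexane has one chair with the iodo group axial (E = A = 1.88 kJ/mol) and one with it equatorial (E = 0).
ΔE = 1.88 − 0 = 1.88 kJ/mol.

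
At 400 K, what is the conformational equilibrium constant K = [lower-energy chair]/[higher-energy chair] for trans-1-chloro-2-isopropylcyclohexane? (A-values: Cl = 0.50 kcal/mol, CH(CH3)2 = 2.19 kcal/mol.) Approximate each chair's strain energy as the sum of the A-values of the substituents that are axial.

C1 and C2 have opposite parity, so for the trans isomer the two substituents are e,e in one chair and a,a in the other.
Chair I (chloro axial, isopropyl axial): E = 2.69 kcal/mol; chair II (chloro equatorial, isopropyl equatorial): E = 0.00 kcal/mol.
ΔG = 2.69 kcal/mol between the two chairs.
K = exp(ΔG/RT) with R = 1.987×10⁻³ kcal mol⁻¹ K⁻¹ and T = 400 K gives K ≈ 29.5.

K ≈ 29.5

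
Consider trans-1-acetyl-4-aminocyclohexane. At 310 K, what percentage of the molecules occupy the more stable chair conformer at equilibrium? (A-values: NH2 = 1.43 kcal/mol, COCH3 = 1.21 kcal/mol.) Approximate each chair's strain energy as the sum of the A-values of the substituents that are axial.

98.6%

C1 and C4 have opposite parity, so for the trans isomer the two substituents are e,e in one chair and a,a in the other.
Chair I (amino axial, acetyl axial): E = 2.64 kcal/mol; chair II (amino equatorial, acetyl equatorial): E = 0.00 kcal/mol.
ΔG = 2.64 kcal/mol between the two chairs.
K = exp(ΔG/RT) with R = 1.987×10⁻³ kcal mol⁻¹ K⁻¹ and T = 310 K gives K ≈ 72.7.
Fraction in the lower-energy chair = K/(K+1) = 98.6%.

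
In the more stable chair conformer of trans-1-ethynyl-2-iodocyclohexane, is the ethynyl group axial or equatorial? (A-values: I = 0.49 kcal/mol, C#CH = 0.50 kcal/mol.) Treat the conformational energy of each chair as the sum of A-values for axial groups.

equatorial

C1 and C2 have opposite parity, so for the trans isomer the two substituents are e,e in one chair and a,a in the other.
Chair I (iodo axial, ethynyl axial): E = 0.99 kcal/mol.
Chair II (iodo equatorial, ethynyl equatorial): E = 0.00 kcal/mol.
Chair II is the more stable (lower-energy) conformer, and in that chair the ethynyl group is equatorial.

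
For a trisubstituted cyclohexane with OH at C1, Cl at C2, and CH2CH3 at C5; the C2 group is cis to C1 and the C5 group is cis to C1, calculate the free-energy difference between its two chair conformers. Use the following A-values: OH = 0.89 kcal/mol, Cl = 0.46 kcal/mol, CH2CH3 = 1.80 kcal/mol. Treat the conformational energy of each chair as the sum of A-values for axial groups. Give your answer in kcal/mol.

2.23 kcal/mol

Chair I (hydroxyl axial, chloro equatorial, ethyl axial): E = 2.69 kcal/mol.
Chair II (hydroxyl equatorial, chloro axial, ethyl equatorial): E = 0.46 kcal/mol.
ΔE = 2.69 − 0.46 = 2.23 kcal/mol; chair II is more stable.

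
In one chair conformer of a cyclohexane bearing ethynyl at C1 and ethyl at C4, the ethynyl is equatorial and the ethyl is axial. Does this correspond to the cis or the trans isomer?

C1 and C4 have opposite parity, so their axial bonds point in opposite directions.
With opposite-parity carbons, two substituents on the same face are one axial and one equatorial; opposite faces give both axial or both equatorial.
Here the groups are equatorial/axial → same face → cis.

cis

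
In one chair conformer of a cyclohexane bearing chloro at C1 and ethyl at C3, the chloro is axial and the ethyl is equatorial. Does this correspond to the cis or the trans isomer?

C1 and C3 have the same parity, so their axial bonds point in the same direction.
With same-parity carbons, two substituents on the same face are both axial or both equatorial; opposite faces give one of each.
Here the groups are axial/equatorial → opposite face → trans.

trans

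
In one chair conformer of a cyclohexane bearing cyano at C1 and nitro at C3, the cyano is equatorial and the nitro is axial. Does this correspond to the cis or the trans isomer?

C1 and C3 have the same parity, so their axial bonds point in the same direction.
With same-parity carbons, two substituents on the same face are both axial or both equatorial; opposite faces give one of each.
Here the groups are equatorial/axial → opposite face → trans.

trans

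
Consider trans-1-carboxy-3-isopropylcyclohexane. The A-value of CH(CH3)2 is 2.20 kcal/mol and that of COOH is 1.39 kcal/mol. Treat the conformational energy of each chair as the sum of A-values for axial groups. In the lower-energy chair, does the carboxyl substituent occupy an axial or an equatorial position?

axial

C1 and C3 have the same parity, so for the trans isomer the two substituents are one axial and one equatorial in each chair.
Chair I (isopropyl axial, carboxyl equatorial): E = 2.20 kcal/mol.
Chair II (isopropyl equatorial, carboxyl axial): E = 1.39 kcal/mol.
Chair II is the more stable (lower-energy) conformer, and in that chair the carboxyl group is axial.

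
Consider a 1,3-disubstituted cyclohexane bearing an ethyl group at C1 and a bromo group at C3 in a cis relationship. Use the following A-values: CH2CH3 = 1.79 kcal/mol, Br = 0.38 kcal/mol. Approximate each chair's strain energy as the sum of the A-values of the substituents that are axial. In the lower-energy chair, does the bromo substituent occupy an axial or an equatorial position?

C1 and C3 have the same parity, so for the cis isomer the two substituents are e,e in one chair and a,a in the other.
Chair I (ethyl axial, bromo axial): E = 2.17 kcal/mol.
Chair II (ethyl equatorial, bromo equatorial): E = 0.00 kcal/mol.
Chair II is the more stable (lower-energy) conformer, and in that chair the bromo group is equatorial.

equatorial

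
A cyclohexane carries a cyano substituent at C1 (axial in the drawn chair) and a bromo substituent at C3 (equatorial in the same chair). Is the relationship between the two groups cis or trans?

trans

C1 and C3 have the same parity, so their axial bonds point in the same direction.
With same-parity carbons, two substituents on the same face are both axial or both equatorial; opposite faces give one of each.
Here the groups are axial/equatorial → opposite face → trans.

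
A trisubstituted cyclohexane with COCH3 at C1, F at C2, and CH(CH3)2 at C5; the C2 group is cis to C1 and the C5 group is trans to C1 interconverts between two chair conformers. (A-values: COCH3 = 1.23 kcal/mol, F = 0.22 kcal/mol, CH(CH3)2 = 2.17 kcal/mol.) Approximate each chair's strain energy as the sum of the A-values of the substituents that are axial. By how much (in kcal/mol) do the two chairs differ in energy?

Chair I (acetyl axial, fluoro equatorial, isopropyl equatorial): E = 1.23 kcal/mol.
Chair II (acetyl equatorial, fluoro axial, isopropyl axial): E = 2.39 kcal/mol.
ΔE = 2.39 − 1.23 = 1.16 kcal/mol; chair I is more stable.

1.16 kcal/mol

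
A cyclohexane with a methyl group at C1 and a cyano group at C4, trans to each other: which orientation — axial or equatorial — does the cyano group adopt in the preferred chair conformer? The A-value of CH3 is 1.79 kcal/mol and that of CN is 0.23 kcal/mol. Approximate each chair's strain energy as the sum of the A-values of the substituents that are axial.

C1 and C4 have opposite parity, so for the trans isomer the two substituents are e,e in one chair and a,a in the other.
Chair I (methyl axial, cyano axial): E = 2.02 kcal/mol.
Chair II (methyl equatorial, cyano equatorial): E = 0.00 kcal/mol.
Chair II is the more stable (lower-energy) conformer, and in that chair the cyano group is equatorial.

equatorial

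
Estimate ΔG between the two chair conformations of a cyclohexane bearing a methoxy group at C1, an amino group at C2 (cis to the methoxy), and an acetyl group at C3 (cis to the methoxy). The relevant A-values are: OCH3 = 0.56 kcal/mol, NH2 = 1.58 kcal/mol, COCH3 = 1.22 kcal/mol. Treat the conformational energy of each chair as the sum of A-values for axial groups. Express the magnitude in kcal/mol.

0.20 kcal/mol

Chair I (methoxy axial, amino equatorial, acetyl axial): E = 1.78 kcal/mol.
Chair II (methoxy equatorial, amino axial, acetyl equatorial): E = 1.58 kcal/mol.
ΔE = 1.78 − 1.58 = 0.20 kcal/mol; chair II is more stable.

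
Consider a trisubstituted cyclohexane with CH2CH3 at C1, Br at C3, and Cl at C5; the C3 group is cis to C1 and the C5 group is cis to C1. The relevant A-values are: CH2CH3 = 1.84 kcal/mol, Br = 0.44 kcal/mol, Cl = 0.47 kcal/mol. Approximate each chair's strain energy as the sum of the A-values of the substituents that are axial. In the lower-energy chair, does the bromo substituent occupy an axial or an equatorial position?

Chair I (ethyl axial, bromo axial, chloro axial): E = 2.75 kcal/mol.
Chair II (ethyl equatorial, bromo equatorial, chloro equatorial): E = 0.00 kcal/mol.
Chair II is the more stable (lower-energy) conformer, and in that chair the bromo group is equatorial.

equatorial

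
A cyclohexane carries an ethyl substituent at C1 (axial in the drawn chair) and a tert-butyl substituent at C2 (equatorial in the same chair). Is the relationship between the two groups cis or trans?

cis

C1 and C2 have opposite parity, so their axial bonds point in opposite directions.
With opposite-parity carbons, two substituents on the same face are one axial and one equatorial; opposite faces give both axial or both equatorial.
Here the groups are axial/equatorial → same face → cis.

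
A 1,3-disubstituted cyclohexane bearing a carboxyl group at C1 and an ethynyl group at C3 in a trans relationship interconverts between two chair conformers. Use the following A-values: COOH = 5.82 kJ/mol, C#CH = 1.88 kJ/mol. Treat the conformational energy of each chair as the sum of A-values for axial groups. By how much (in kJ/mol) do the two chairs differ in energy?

3.94 kJ/mol

C1 and C3 have the same parity, so for the trans isomer the two substituents are one axial and one equatorial in each chair.
Chair I (carboxyl axial, ethynyl equatorial): E = 5.82 kJ/mol.
Chair II (carboxyl equatorial, ethynyl axial): E = 1.88 kJ/mol.
ΔE = 5.82 − 1.88 = 3.94 kJ/mol; chair II is more stable.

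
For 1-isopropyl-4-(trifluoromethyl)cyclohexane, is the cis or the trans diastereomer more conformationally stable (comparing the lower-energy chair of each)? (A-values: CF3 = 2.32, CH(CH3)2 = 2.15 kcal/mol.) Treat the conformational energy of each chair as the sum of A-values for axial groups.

At 1,4 positions (parity opposite): cis → (a,e or e,a); trans → (e,e or a,a).
Best chair for cis: E = 2.15 kcal/mol; best chair for trans: E = 0.00 kcal/mol.
The trans isomer is lower by 2.15 kcal/mol.

trans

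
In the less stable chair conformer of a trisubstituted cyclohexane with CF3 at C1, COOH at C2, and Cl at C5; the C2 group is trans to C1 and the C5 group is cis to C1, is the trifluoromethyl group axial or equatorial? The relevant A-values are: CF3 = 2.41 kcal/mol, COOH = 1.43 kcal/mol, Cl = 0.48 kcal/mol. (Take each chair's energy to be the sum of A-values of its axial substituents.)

Chair I (trifluoromethyl axial, carboxyl axial, chloro axial): E = 4.32 kcal/mol.
Chair II (trifluoromethyl equatorial, carboxyl equatorial, chloro equatorial): E = 0.00 kcal/mol.
Chair I is the less stable (higher-energy) conformer, and in that chair the trifluoromethyl group is axial.

axial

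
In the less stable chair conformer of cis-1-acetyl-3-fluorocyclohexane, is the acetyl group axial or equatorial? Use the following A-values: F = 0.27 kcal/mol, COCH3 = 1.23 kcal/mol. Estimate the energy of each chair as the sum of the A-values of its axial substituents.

C1 and C3 have the same parity, so for the cis isomer the two substituents are e,e in one chair and a,a in the other.
Chair I (fluoro axial, acetyl axial): E = 1.50 kcal/mol.
Chair II (fluoro equatorial, acetyl equatorial): E = 0.00 kcal/mol.
Chair I is the less stable (higher-energy) conformer, and in that chair the acetyl group is axial.

axial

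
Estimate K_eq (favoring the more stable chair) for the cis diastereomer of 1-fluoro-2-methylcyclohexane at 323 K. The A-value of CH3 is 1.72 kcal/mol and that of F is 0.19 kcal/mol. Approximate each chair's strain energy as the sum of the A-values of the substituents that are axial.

K ≈ 10.8

C1 and C2 have opposite parity, so for the cis isomer the two substituents are one axial and one equatorial in each chair.
Chair I (methyl axial, fluoro equatorial): E = 1.72 kcal/mol; chair II (methyl equatorial, fluoro axial): E = 0.19 kcal/mol.
ΔG = 1.53 kcal/mol between the two chairs.
K = exp(ΔG/RT) with R = 1.987×10⁻³ kcal mol⁻¹ K⁻¹ and T = 323 K gives K ≈ 10.8.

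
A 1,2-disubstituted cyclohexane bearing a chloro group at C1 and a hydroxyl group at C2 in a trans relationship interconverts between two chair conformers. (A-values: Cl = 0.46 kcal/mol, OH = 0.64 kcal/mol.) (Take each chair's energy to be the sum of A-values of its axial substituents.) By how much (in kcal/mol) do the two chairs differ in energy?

C1 and C2 have opposite parity, so for the trans isomer the two substituents are e,e in one chair and a,a in the other.
Chair I (chloro axial, hydroxyl axial): E = 1.10 kcal/mol.
Chair II (chloro equatorial, hydroxyl equatorial): E = 0.00 kcal/mol.
ΔE = 1.10 − 0.00 = 1.10 kcal/mol; chair II is more stable.

1.10 kcal/mol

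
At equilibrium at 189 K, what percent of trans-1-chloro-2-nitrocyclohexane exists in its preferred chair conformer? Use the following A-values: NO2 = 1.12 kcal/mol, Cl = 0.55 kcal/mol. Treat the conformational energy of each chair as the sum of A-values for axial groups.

C1 and C2 have opposite parity, so for the trans isomer the two substituents are e,e in one chair and a,a in the other.
Chair I (nitro axial, chloro axial): E = 1.67 kcal/mol; chair II (nitro equatorial, chloro equatorial): E = 0.00 kcal/mol.
ΔG = 1.67 kcal/mol between the two chairs.
K = exp(ΔG/RT) with R = 1.987×10⁻³ kcal mol⁻¹ K⁻¹ and T = 189 K gives K ≈ 85.4.
Fraction in the lower-energy chair = K/(K+1) = 98.8%.

98.8%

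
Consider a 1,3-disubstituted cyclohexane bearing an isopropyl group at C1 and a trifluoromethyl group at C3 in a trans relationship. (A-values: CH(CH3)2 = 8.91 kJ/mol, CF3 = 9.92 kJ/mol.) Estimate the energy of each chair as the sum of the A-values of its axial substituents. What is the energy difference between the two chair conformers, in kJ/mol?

C1 and C3 have the same parity, so for the trans isomer the two substituents are one axial and one equatorial in each chair.
Chair I (isopropyl axial, trifluoromethyl equatorial): E = 8.91 kJ/mol.
Chair II (isopropyl equatorial, trifluoromethyl axial): E = 9.92 kJ/mol.
ΔE = 9.92 − 8.91 = 1.01 kJ/mol; chair I is more stable.

1.01 kJ/mol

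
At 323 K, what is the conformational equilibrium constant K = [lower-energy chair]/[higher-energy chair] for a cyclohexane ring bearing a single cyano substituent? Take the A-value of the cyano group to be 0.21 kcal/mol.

One chair has the cyano group axial (E = 0.21 kcal/mol) and the other has it equatorial (E = 0).
ΔG = 0.21 kcal/mol between the two chairs.
K = exp(ΔG/RT) with R = 1.987×10⁻³ kcal mol⁻¹ K⁻¹ and T = 323 K gives K ≈ 1.39.

K ≈ 1.39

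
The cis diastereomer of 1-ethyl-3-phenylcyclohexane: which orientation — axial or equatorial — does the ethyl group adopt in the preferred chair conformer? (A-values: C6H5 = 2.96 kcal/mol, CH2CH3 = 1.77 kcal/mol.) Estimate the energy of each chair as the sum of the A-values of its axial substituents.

equatorial

C1 and C3 have the same parity, so for the cis isomer the two substituents are e,e in one chair and a,a in the other.
Chair I (phenyl axial, ethyl axial): E = 4.73 kcal/mol.
Chair II (phenyl equatorial, ethyl equatorial): E = 0.00 kcal/mol.
Chair II is the more stable (lower-energy) conformer, and in that chair the ethyl group is equatorial.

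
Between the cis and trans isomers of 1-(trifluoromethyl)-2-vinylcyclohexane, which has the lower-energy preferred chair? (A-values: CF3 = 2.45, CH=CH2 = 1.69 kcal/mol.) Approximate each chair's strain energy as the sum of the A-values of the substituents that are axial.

trans

At 1,2 positions (parity opposite): cis → (a,e or e,a); trans → (e,e or a,a).
Best chair for cis: E = 1.69 kcal/mol; best chair for trans: E = 0.00 kcal/mol.
The trans isomer is lower by 1.69 kcal/mol.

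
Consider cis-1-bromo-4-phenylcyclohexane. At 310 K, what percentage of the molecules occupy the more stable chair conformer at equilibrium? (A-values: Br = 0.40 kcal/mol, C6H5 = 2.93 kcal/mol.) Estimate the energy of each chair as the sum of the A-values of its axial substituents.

C1 and C4 have opposite parity, so for the cis isomer the two substituents are one axial and one equatorial in each chair.
Chair I (bromo axial, phenyl equatorial): E = 0.40 kcal/mol; chair II (bromo equatorial, phenyl axial): E = 2.93 kcal/mol.
ΔG = 2.53 kcal/mol between the two chairs.
K = exp(ΔG/RT) with R = 1.987×10⁻³ kcal mol⁻¹ K⁻¹ and T = 310 K gives K ≈ 60.8.
Fraction in the lower-energy chair = K/(K+1) = 98.4%.

98.4%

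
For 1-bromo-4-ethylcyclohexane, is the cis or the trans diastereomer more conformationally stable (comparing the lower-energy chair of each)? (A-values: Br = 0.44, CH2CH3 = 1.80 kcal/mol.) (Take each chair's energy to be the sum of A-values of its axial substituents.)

At 1,4 positions (parity opposite): cis → (a,e or e,a); trans → (e,e or a,a).
Best chair for cis: E = 0.44 kcal/mol; best chair for trans: E = 0.00 kcal/mol.
The trans isomer is lower by 0.44 kcal/mol.

trans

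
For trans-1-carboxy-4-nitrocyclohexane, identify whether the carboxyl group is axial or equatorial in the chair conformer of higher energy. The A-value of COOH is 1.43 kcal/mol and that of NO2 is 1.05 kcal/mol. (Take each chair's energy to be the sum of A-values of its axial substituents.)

C1 and C4 have opposite parity, so for the trans isomer the two substituents are e,e in one chair and a,a in the other.
Chair I (carboxyl axial, nitro axial): E = 2.48 kcal/mol.
Chair II (carboxyl equatorial, nitro equatorial): E = 0.00 kcal/mol.
Chair I is the less stable (higher-energy) conformer, and in that chair the carboxyl group is axial.

axial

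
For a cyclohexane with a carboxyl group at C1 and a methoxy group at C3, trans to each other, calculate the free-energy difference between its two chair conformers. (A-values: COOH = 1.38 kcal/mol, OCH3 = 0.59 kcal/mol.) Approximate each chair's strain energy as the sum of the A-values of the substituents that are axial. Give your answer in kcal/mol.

0.79 kcal/mol

C1 and C3 have the same parity, so for the trans isomer the two substituents are one axial and one equatorial in each chair.
Chair I (carboxyl axial, methoxy equatorial): E = 1.38 kcal/mol.
Chair II (carboxyl equatorial, methoxy axial): E = 0.59 kcal/mol.
ΔE = 1.38 − 0.59 = 0.79 kcal/mol; chair II is more stable.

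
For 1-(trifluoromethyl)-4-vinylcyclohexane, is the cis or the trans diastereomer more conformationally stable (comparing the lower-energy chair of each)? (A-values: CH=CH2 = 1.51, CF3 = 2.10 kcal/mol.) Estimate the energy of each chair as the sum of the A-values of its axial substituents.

trans

At 1,4 positions (parity opposite): cis → (a,e or e,a); trans → (e,e or a,a).
Best chair for cis: E = 1.51 kcal/mol; best chair for trans: E = 0.00 kcal/mol.
The trans isomer is lower by 1.51 kcal/mol.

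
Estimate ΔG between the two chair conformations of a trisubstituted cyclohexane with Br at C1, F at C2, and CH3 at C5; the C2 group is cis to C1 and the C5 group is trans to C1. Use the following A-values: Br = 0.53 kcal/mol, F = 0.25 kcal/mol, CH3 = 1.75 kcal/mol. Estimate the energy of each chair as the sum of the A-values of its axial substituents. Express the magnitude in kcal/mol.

1.47 kcal/mol

Chair I (bromo axial, fluoro equatorial, methyl equatorial): E = 0.53 kcal/mol.
Chair II (bromo equatorial, fluoro axial, methyl axial): E = 2.00 kcal/mol.
ΔE = 2.00 − 0.53 = 1.47 kcal/mol; chair I is more stable.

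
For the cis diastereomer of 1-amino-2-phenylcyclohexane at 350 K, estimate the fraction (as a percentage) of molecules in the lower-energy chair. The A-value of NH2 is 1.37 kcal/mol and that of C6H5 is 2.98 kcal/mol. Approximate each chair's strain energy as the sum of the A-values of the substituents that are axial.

91.0%

C1 and C2 have opposite parity, so for the cis isomer the two substituents are one axial and one equatorial in each chair.
Chair I (amino axial, phenyl equatorial): E = 1.37 kcal/mol; chair II (amino equatorial, phenyl axial): E = 2.98 kcal/mol.
ΔG = 1.61 kcal/mol between the two chairs.
K = exp(ΔG/RT) with R = 1.987×10⁻³ kcal mol⁻¹ K⁻¹ and T = 350 K gives K ≈ 10.1.
Fraction in the lower-energy chair = K/(K+1) = 91.0%.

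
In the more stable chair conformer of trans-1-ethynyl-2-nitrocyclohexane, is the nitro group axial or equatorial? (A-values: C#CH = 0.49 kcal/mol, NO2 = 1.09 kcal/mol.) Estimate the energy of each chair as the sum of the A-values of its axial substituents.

equatorial

C1 and C2 have opposite parity, so for the trans isomer the two substituents are e,e in one chair and a,a in the other.
Chair I (ethynyl axial, nitro axial): E = 1.58 kcal/mol.
Chair II (ethynyl equatorial, nitro equatorial): E = 0.00 kcal/mol.
Chair II is the more stable (lower-energy) conformer, and in that chair the nitro group is equatorial.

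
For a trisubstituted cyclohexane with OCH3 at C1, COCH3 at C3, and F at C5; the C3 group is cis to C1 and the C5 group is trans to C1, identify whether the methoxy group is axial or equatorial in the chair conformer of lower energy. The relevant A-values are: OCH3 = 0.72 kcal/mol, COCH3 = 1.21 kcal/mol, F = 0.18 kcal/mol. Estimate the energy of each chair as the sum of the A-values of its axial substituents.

equatorial

Chair I (methoxy axial, acetyl axial, fluoro equatorial): E = 1.93 kcal/mol.
Chair II (methoxy equatorial, acetyl equatorial, fluoro axial): E = 0.18 kcal/mol.
Chair II is the more stable (lower-energy) conformer, and in that chair the methoxy group is equatorial.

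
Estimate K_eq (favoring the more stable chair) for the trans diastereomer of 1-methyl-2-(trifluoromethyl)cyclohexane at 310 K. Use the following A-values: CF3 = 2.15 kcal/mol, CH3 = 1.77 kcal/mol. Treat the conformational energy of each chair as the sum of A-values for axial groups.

C1 and C2 have opposite parity, so for the trans isomer the two substituents are e,e in one chair and a,a in the other.
Chair I (trifluoromethyl axial, methyl axial): E = 3.92 kcal/mol; chair II (trifluoromethyl equatorial, methyl equatorial): E = 0.00 kcal/mol.
ΔG = 3.92 kcal/mol between the two chairs.
K = exp(ΔG/RT) with R = 1.987×10⁻³ kcal mol⁻¹ K⁻¹ and T = 310 K gives K ≈ 581.

K ≈ 581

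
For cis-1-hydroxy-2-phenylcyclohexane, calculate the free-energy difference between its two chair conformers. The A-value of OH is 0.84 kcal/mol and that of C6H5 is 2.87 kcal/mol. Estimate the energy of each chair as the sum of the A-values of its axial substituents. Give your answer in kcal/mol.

C1 and C2 have opposite parity, so for the cis isomer the two substituents are one axial and one equatorial in each chair.
Chair I (hydroxyl axial, phenyl equatorial): E = 0.84 kcal/mol.
Chair II (hydroxyl equatorial, phenyl axial): E = 2.87 kcal/mol.
ΔE = 2.87 − 0.84 = 2.03 kcal/mol; chair I is more stable.

2.03 kcal/mol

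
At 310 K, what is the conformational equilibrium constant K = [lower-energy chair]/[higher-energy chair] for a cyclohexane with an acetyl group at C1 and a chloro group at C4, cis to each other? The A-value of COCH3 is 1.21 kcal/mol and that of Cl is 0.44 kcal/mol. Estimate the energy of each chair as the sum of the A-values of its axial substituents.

C1 and C4 have opposite parity, so for the cis isomer the two substituents are one axial and one equatorial in each chair.
Chair I (acetyl axial, chloro equatorial): E = 1.21 kcal/mol; chair II (acetyl equatorial, chloro axial): E = 0.44 kcal/mol.
ΔG = 0.77 kcal/mol between the two chairs.
K = exp(ΔG/RT) with R = 1.987×10⁻³ kcal mol⁻¹ K⁻¹ and T = 310 K gives K ≈ 3.49.

K ≈ 3.49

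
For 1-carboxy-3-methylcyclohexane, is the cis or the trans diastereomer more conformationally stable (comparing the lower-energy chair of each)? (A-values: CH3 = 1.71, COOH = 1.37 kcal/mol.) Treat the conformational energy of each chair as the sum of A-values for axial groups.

cis

At 1,3 positions (parity same): cis → (e,e or a,a); trans → (a,e or e,a).
Best chair for cis: E = 0.00 kcal/mol; best chair for trans: E = 1.37 kcal/mol.
The cis isomer is lower by 1.37 kcal/mol.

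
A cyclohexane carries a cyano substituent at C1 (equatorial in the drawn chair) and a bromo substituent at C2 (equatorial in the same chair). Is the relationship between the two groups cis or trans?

C1 and C2 have opposite parity, so their axial bonds point in opposite directions.
With opposite-parity carbons, two substituents on the same face are one axial and one equatorial; opposite faces give both axial or both equatorial.
Here the groups are equatorial/equatorial → opposite face → trans.

trans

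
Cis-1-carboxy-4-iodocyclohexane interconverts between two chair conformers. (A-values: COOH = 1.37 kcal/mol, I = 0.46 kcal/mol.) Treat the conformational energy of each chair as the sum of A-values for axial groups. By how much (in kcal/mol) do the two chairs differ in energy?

C1 and C4 have opposite parity, so for the cis isomer the two substituents are one axial and one equatorial in each chair.
Chair I (carboxyl axial, iodo equatorial): E = 1.37 kcal/mol.
Chair II (carboxyl equatorial, iodo axial): E = 0.46 kcal/mol.
ΔE = 1.37 − 0.46 = 0.91 kcal/mol; chair II is more stable.

0.91 kcal/mol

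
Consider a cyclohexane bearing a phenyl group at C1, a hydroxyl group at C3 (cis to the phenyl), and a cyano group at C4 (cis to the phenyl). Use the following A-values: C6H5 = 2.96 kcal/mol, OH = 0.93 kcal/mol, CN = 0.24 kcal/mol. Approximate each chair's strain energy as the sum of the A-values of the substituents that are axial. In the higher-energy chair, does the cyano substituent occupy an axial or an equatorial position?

Chair I (phenyl axial, hydroxyl axial, cyano equatorial): E = 3.89 kcal/mol.
Chair II (phenyl equatorial, hydroxyl equatorial, cyano axial): E = 0.24 kcal/mol.
Chair I is the less stable (higher-energy) conformer, and in that chair the cyano group is equatorial.

equatorial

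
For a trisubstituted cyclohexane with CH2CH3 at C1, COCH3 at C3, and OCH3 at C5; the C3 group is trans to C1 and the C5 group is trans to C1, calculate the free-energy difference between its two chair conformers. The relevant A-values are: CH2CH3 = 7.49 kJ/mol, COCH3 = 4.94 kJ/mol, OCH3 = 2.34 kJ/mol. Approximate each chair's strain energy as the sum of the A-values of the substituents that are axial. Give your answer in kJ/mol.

Chair I (ethyl axial, acetyl equatorial, methoxy equatorial): E = 7.49 kJ/mol.
Chair II (ethyl equatorial, acetyl axial, methoxy axial): E = 7.28 kJ/mol.
ΔE = 7.49 − 7.28 = 0.21 kJ/mol; chair II is more stable.

0.21 kJ/mol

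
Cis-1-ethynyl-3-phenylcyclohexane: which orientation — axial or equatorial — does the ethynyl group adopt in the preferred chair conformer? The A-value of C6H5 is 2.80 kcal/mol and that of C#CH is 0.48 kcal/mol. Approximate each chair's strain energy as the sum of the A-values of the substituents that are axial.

equatorial

C1 and C3 have the same parity, so for the cis isomer the two substituents are e,e in one chair and a,a in the other.
Chair I (phenyl axial, ethynyl axial): E = 3.28 kcal/mol.
Chair II (phenyl equatorial, ethynyl equatorial): E = 0.00 kcal/mol.
Chair II is the more stable (lower-energy) conformer, and in that chair the ethynyl group is equatorial.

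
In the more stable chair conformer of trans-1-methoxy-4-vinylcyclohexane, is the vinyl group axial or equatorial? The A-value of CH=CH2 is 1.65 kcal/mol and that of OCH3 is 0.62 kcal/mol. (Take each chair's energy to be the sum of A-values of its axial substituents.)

equatorial

C1 and C4 have opposite parity, so for the trans isomer the two substituents are e,e in one chair and a,a in the other.
Chair I (vinyl axial, methoxy axial): E = 2.27 kcal/mol.
Chair II (vinyl equatorial, methoxy equatorial): E = 0.00 kcal/mol.
Chair II is the more stable (lower-energy) conformer, and in that chair the vinyl group is equatorial.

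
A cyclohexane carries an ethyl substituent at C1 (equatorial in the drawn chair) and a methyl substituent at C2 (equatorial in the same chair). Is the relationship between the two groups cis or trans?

trans

C1 and C2 have opposite parity, so their axial bonds point in opposite directions.
With opposite-parity carbons, two substituents on the same face are one axial and one equatorial; opposite faces give both axial or both equatorial.
Here the groups are equatorial/equatorial → opposite face → trans.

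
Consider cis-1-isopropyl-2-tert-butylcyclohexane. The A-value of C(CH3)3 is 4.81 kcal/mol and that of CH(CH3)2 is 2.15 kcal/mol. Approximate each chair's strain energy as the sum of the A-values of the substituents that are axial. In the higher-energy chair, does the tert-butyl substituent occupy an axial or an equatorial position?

axial

C1 and C2 have opposite parity, so for the cis isomer the two substituents are one axial and one equatorial in each chair.
Chair I (tert-butyl axial, isopropyl equatorial): E = 4.81 kcal/mol.
Chair II (tert-butyl equatorial, isopropyl axial): E = 2.15 kcal/mol.
Chair I is the less stable (higher-energy) conformer, and in that chair the tert-butyl group is axial.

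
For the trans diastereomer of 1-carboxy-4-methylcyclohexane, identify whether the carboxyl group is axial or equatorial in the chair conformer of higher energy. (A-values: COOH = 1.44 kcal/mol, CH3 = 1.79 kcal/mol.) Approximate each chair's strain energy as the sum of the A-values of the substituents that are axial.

C1 and C4 have opposite parity, so for the trans isomer the two substituents are e,e in one chair and a,a in the other.
Chair I (carboxyl axial, methyl axial): E = 3.23 kcal/mol.
Chair II (carboxyl equatorial, methyl equatorial): E = 0.00 kcal/mol.
Chair I is the less stable (higher-energy) conformer, and in that chair the carboxyl group is axial.

axial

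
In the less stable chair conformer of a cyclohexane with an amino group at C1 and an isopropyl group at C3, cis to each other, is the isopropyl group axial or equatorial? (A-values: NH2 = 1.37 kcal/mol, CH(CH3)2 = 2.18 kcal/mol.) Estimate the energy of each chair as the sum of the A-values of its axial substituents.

axial

C1 and C3 have the same parity, so for the cis isomer the two substituents are e,e in one chair and a,a in the other.
Chair I (amino axial, isopropyl axial): E = 3.55 kcal/mol.
Chair II (amino equatorial, isopropyl equatorial): E = 0.00 kcal/mol.
Chair I is the less stable (higher-energy) conformer, and in that chair the isopropyl group is axial.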